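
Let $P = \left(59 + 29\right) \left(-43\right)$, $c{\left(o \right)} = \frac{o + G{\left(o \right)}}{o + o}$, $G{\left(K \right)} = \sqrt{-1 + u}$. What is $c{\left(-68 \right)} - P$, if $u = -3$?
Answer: $\frac{7569}{2} - \frac{i}{68} \approx 3784.5 - 0.014706 i$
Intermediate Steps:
$G{\left(K \right)} = 2 i$ ($G{\left(K \right)} = \sqrt{-1 - 3} = \sqrt{-4} = 2 i$)
$c{\left(o \right)} = \frac{o + 2 i}{2 o}$ ($c{\left(o \right)} = \frac{o + 2 i}{o + o} = \frac{o + 2 i}{2 o}$)
$P = -3784$ ($P = 88 \left(-43\right) = -3784$)
$c{\left(-68 \right)} - P = \frac{i + \frac{1}{2} \left(-68\right)}{-68} - -3784 = - \frac{i - 34}{68} + 3784 = - \frac{-34 + i}{68} + 3784 = \left(\frac{1}{2} - \frac{i}{68}\right) + 3784 = \frac{7569}{2} - \frac{i}{68}$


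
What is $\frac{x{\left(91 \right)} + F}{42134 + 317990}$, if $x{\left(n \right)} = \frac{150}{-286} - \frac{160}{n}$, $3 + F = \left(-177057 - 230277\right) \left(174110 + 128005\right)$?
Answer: $- \frac{61592386563349}{180242062} \approx -3.4172 \cdot 10^{5}$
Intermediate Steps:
$F = -123061711413$ ($F = -3 + \left(-177057 - 230277\right) \left(174110 + 128005\right) = -3 - 123061711410 = -123061711413$)
$x{\left(n \right)} = - \frac{75}{143} - \frac{160}{n}$ ($x{\left(n \right)} = 150 \left(- \frac{1}{286}\right) - \frac{160}{n} = - \frac{75}{143} - \frac{160}{n}$)
$\frac{x{\left(91 \right)} + F}{42134 + 317990} = \frac{\left(- \frac{75}{143} - \frac{160}{91}\right) - 123061711413}{42134 + 317990} = \frac{\left(- \frac{75}{143} - \frac{160}{91}\right) - 123061711413}{360124} = \left(\left(- \frac{75}{143} - \frac{160}{91}\right) - 123061711413\right) \frac{1}{360124} = \left(- \frac{2285}{1001} - 123061711413\right) \frac{1}{360124} = \left(- \frac{123184773126698}{1001}\right) \frac{1}{360124} = - \frac{61592386563349}{180242062}$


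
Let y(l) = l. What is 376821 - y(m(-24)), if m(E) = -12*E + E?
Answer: 376557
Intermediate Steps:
m(E) = -11*E
376821 - y(m(-24)) = 376821 - (-11)*(-24) = 376821 - 1*264 = 376821 - 264 = 376557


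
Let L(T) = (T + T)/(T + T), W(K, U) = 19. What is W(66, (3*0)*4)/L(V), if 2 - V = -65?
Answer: 19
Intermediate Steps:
V = 67 (V = 2 - 1*(-65) = 2 + 65 = 67)
L(T) = 1 (L(T) = (2*T)/((2*T)) = (2*T)*(1/(2*T)) = 1)
W(66, (3*0)*4)/L(V) = 19/1 = 19*1 = 19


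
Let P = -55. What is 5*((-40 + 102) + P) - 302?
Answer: -267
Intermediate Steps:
5*((-40 + 102) + P) - 302 = 5*((-40 + 102) - 55) - 302 = 5*(62 - 55) - 302 = 5*7 - 302 = 35 - 302 = -267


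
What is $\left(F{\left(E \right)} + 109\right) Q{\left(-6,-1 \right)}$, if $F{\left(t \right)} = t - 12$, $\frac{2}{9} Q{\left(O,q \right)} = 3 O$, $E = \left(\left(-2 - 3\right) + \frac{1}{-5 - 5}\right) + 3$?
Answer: $- \frac{76869}{10} \approx -7686.9$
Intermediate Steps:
$E = - \frac{21}{10}$ ($E = \left(\left(-2 - 3\right) + \frac{1}{-10}\right) + 3 = \left(-5 - \frac{1}{10}\right) + 3 = - \frac{51}{10} + 3 = - \frac{21}{10} \approx -2.1$)
$Q{\left(O,q \right)} = \frac{27 O}{2}$ ($Q{\left(O,q \right)} = \frac{9 \cdot 3 O}{2} = \frac{27 O}{2}$)
$F{\left(t \right)} = -12 + t$
$\left(F{\left(E \right)} + 109\right) Q{\left(-6,-1 \right)} = \left(\left(-12 - \frac{21}{10}\right) + 109\right) \frac{27}{2} \left(-6\right) = \left(- \frac{141}{10} + 109\right) \left(-81\right) = \frac{949}{10} \left(-81\right) = - \frac{76869}{10}$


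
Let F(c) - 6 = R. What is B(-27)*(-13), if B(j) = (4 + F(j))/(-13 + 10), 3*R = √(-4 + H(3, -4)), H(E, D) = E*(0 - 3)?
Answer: 130/3 + 13*I*√13/9 ≈ 43.333 + 5.208*I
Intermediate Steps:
H(E, D) = -3*E (H(E, D) = E*(-3) = -3*E)
R = I*√13/3 (R = √(-4 - 3*3)/3 = √(-4 - 9)/3 = √(-13)/3 = (I*√13)/3 = I*√13/3 ≈ 1.2019*I)
F(c) = 6 + I*√13/3
B(j) = -10/3 - I*√13/9 (B(j) = (4 + (6 + I*√13/3))/(-13 + 10) = (10 + I*√13/3)/(-3) = (10 + I*√13/3)*(-⅓) = -10/3 - I*√13/9)
B(-27)*(-13) = (-10/3 - I*√13/9)*(-13) = 130/3 + 13*I*√13/9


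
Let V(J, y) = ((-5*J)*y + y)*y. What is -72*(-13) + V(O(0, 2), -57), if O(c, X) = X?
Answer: -28305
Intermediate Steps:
V(J, y) = y*(y - 5*J*y) (V(J, y) = (-5*J*y + y)*y = (y - 5*J*y)*y = y*(y - 5*J*y))
-72*(-13) + V(O(0, 2), -57) = -72*(-13) + (-57)²*(1 - 5*2) = 936 + 3249*(1 - 10) = 936 + 3249*(-9) = 936 - 29241 = -28305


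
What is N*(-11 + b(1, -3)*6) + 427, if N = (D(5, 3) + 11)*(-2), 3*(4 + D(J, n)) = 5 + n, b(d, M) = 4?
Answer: 527/3 ≈ 175.67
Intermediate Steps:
D(J, n) = -7/3 + n/3 (D(J, n) = -4 + (5 + n)/3 = -4 + (5/3 + n/3) = -7/3 + n/3)
N = -58/3 (N = ((-7/3 + (⅓)*3) + 11)*(-2) = ((-7/3 + 1) + 11)*(-2) = (-4/3 + 11)*(-2) = (29/3)*(-2) = -58/3 ≈ -19.333)
N*(-11 + b(1, -3)*6) + 427 = -58*(-11 + 4*6)/3 + 427 = -58*(-11 + 24)/3 + 427 = -58/3*13 + 427 = -754/3 + 427 = 527/3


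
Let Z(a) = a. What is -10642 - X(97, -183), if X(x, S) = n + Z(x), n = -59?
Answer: -10680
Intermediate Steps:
X(x, S) = -59 + x
-10642 - X(97, -183) = -10642 - (-59 + 97) = -10642 - 1*38 = -10642 - 38 = -10680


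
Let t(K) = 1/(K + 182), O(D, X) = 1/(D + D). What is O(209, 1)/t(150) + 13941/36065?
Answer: 8900459/7537585 ≈ 1.1808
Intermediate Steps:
O(D, X) = 1/(2*D)
t(K) = 1/(182 + K)
O(209, 1)/t(150) + 13941/36065 = ((1/2)/209)/(1/(182 + 150)) + 13941/36065 = ((1/2)*(1/209))/(1/332) + 13941*(1/36065) = 1/(418*(1/332)) + 13941/36065 = (1/418)*332 + 13941/36065 = 166/209 + 13941/36065 = 8900459/7537585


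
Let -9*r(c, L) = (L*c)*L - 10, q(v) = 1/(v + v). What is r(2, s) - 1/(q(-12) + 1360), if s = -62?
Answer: -250602458/293751 ≈ -853.11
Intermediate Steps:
q(v) = 1/(2*v)
r(c, L) = 10/9 - c*L²/9 (r(c, L) = -((L*c)*L - 10)/9 = -(c*L² - 10)/9 = -(-10 + c*L²)/9 = 10/9 - c*L²/9)
r(2, s) - 1/(q(-12) + 1360) = (10/9 - ⅑*2*(-62)²) - 1/((½)/(-12) + 1360) = (10/9 - ⅑*2*3844) - 1/((½)*(-1/12) + 1360) = (10/9 - 7688/9) - 1/(-1/24 + 1360) = -7678/9 - 1/32639/24 = -7678/9 - 1*24/32639 = -7678/9 - 24/32639 = -250602458/293751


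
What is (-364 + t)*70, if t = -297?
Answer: -46270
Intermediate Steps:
(-364 + t)*70 = (-364 - 297)*70 = -661*70 = -46270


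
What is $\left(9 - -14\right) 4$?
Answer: $92$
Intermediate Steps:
$\left(9 - -14\right) 4 = \left(9 + 14\right) 4 = 23 \cdot 4 = 92$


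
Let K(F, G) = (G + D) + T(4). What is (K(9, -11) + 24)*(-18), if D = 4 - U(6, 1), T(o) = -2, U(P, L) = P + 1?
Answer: -144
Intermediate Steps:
U(P, L) = 1 + P
D = -3 (D = 4 - (1 + 6) = 4 - 1*7 = 4 - 7 = -3)
K(F, G) = -5 + G (K(F, G) = (G - 3) - 2 = (-3 + G) - 2 = -5 + G)
(K(9, -11) + 24)*(-18) = ((-5 - 11) + 24)*(-18) = (-16 + 24)*(-18) = 8*(-18) = -144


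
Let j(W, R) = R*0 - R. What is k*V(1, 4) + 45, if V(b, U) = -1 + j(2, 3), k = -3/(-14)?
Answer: 309/7 ≈ 44.143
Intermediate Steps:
k = 3/14 (k = -3*(-1/14) = 3/14 ≈ 0.21429)
j(W, R) = -R (j(W, R) = 0 - R = -R)
V(b, U) = -4 (V(b, U) = -1 - 1*3 = -1 - 3 = -4)
k*V(1, 4) + 45 = (3/14)*(-4) + 45 = -6/7 + 45 = 309/7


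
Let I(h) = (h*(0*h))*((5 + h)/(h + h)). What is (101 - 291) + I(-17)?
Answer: -190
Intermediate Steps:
I(h) = 0 (I(h) = (h*0)*((5 + h)/((2*h))) = 0*((5 + h)*(1/(2*h))) = 0*((5 + h)/(2*h)) = 0)
(101 - 291) + I(-17) = (101 - 291) + 0 = -190 + 0 = -190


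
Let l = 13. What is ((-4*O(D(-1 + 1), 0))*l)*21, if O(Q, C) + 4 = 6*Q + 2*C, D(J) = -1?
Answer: 10920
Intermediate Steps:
O(Q, C) = -4 + 2*C + 6*Q (O(Q, C) = -4 + (6*Q + 2*C) = -4 + (2*C + 6*Q) = -4 + 2*C + 6*Q)
((-4*O(D(-1 + 1), 0))*l)*21 = (-4*(-4 + 2*0 + 6*(-1))*13)*21 = (-4*(-4 + 0 - 6)*13)*21 = (-4*(-10)*13)*21 = (40*13)*21 = 520*21 = 10920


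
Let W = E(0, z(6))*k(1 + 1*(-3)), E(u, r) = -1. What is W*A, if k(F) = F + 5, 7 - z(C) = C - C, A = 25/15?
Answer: -5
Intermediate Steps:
A = 5/3 (A = 25*(1/15) = 5/3 ≈ 1.6667)
z(C) = 7 (z(C) = 7 - (C - C) = 7 - 1*0 = 7 + 0 = 7)
k(F) = 5 + F
W = -3 (W = -(5 + (1 + 1*(-3))) = -(5 + (1 - 3)) = -(5 - 2) = -1*3 = -3)
W*A = -3*5/3 = -5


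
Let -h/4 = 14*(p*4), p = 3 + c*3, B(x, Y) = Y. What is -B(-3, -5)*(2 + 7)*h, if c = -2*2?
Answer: 90720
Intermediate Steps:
c = -4
p = -9 (p = 3 - 4*3 = 3 - 12 = -9)
h = 2016 (h = -56*(-9*4) = -56*(-36) = -4*(-504) = 2016)
-B(-3, -5)*(2 + 7)*h = -(-5*(2 + 7))*2016 = -(-5*9)*2016 = -(-45)*2016 = -1*(-90720) = 90720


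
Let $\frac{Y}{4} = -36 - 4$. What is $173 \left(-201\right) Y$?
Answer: $5563680$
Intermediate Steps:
$Y = -160$ ($Y = 4 \left(-36 - 4\right) = 4 \left(-40\right) = -160$)
$173 \left(-201\right) Y = 173 \left(-201\right) \left(-160\right) = \left(-34773\right) \left(-160\right) = 5563680$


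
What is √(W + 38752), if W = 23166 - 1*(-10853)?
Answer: √72771 ≈ 269.76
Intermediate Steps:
W = 34019 (W = 23166 + 10853 = 34019)
√(W + 38752) = √(34019 + 38752) = √72771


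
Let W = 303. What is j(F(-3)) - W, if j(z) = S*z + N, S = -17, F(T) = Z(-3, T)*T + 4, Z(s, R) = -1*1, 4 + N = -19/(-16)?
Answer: -6797/16 ≈ -424.81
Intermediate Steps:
N = -45/16 (N = -4 - 19/(-16) = -4 - 19*(-1/16) = -4 + 19/16 = -45/16 ≈ -2.8125)
Z(s, R) = -1
F(T) = 4 - T (F(T) = -T + 4 = 4 - T)
j(z) = -45/16 - 17*z (j(z) = -17*z - 45/16 = -45/16 - 17*z)
j(F(-3)) - W = (-45/16 - 17*(4 - 1*(-3))) - 1*303 = (-45/16 - 17*(4 + 3)) - 303 = (-45/16 - 17*7) - 303 = (-45/16 - 119) - 303 = -1949/16 - 303 = -6797/16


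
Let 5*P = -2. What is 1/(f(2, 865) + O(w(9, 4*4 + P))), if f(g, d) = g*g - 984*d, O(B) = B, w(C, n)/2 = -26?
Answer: -1/851208 ≈ -1.1748e-6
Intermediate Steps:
P = -⅖ (P = (⅕)*(-2) = -⅖ ≈ -0.40000)
w(C, n) = -52 (w(C, n) = 2*(-26) = -52)
f(g, d) = g² - 984*d
1/(f(2, 865) + O(w(9, 4*4 + P))) = 1/((2² - 984*865) - 52) = 1/((4 - 851160) - 52) = 1/(-851156 - 52) = 1/(-851208) = -1/851208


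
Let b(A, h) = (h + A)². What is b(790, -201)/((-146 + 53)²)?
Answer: 361/9 ≈ 40.111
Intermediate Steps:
b(A, h) = (A + h)²
b(790, -201)/((-146 + 53)²) = (790 - 201)²/((-146 + 53)²) = 589²/((-93)²) = 346921/8649 = 346921*(1/8649) = 361/9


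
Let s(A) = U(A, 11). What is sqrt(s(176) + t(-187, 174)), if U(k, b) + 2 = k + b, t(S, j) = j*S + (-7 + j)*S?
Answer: I*sqrt(63582) ≈ 252.15*I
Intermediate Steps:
t(S, j) = S*j + S*(-7 + j)
U(k, b) = -2 + b + k (U(k, b) = -2 + (k + b) = -2 + (b + k) = -2 + b + k)
s(A) = 9 + A (s(A) = -2 + 11 + A = 9 + A)
sqrt(s(176) + t(-187, 174)) = sqrt((9 + 176) - 187*(-7 + 2*174)) = sqrt(185 - 187*(-7 + 348)) = sqrt(185 - 187*341) = sqrt(185 - 63767) = sqrt(-63582) = I*sqrt(63582)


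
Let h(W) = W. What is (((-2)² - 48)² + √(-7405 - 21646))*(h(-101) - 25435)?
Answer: -49437696 - 25536*I*√29051 ≈ -4.9438e+7 - 4.3524e+6*I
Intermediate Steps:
(((-2)² - 48)² + √(-7405 - 21646))*(h(-101) - 25435) = (((-2)² - 48)² + √(-7405 - 21646))*(-101 - 25435) = ((4 - 48)² + √(-29051))*(-25536) = ((-44)² + I*√29051)*(-25536) = (1936 + I*√29051)*(-25536) = -49437696 - 25536*I*√29051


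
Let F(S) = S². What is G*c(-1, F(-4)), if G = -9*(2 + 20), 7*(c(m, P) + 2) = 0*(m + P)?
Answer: 396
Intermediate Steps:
c(m, P) = -2 (c(m, P) = -2 + (0*(m + P))/7 = -2 + (0*(P + m))/7 = -2 + (⅐)*0 = -2 + 0 = -2)
G = -198 (G = -9*22 = -198)
G*c(-1, F(-4)) = -198*(-2) = 396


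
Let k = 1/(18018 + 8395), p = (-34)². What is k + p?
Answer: 30533429/26413 ≈ 1156.0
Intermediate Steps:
p = 1156
k = 1/26413 ≈ 3.7860e-5
k + p = 1/26413 + 1156 = 30533429/26413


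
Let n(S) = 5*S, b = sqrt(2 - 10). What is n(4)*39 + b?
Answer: 780 + 2*I*sqrt(2) ≈ 780.0 + 2.8284*I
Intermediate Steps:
b = 2*I*sqrt(2) (b = sqrt(-8) = 2*I*sqrt(2) ≈ 2.8284*I)
n(4)*39 + b = (5*4)*39 + 2*I*sqrt(2) = 20*39 + 2*I*sqrt(2) = 780 + 2*I*sqrt(2)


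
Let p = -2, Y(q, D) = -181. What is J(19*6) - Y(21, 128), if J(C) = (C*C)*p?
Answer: -25811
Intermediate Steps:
J(C) = -2*C**2 (J(C) = (C*C)*(-2) = C**2*(-2) = -2*C**2)
J(19*6) - Y(21, 128) = -2*(19*6)**2 - 1*(-181) = -2*114**2 + 181 = -2*12996 + 181 = -25992 + 181 = -25811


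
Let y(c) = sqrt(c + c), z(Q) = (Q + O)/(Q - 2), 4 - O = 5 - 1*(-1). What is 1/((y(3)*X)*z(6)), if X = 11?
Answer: sqrt(6)/66 ≈ 0.037113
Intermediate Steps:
O = -2 (O = 4 - (5 - 1*(-1)) = 4 - (5 + 1) = 4 - 1*6 = 4 - 6 = -2)
z(Q) = 1 (z(Q) = (Q - 2)/(Q - 2) = (-2 + Q)/(-2 + Q) = 1)
y(c) = sqrt(2)*sqrt(c) (y(c) = sqrt(2*c) = sqrt(2)*sqrt(c))
1/((y(3)*X)*z(6)) = 1/(((sqrt(2)*sqrt(3))*11)*1) = 1/((sqrt(6)*11)*1) = 1/((11*sqrt(6))*1) = 1/(11*sqrt(6)) = sqrt(6)/66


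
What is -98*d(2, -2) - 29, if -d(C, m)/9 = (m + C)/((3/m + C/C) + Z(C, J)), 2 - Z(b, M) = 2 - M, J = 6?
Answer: -29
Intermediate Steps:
Z(b, M) = M (Z(b, M) = 2 - (2 - M) = 2 + (-2 + M) = M)
d(C, m) = -9*(C + m)/(7 + 3/m) (d(C, m) = -9*(m + C)/((3/m + C/C) + 6) = -9*(C + m)/((3/m + 1) + 6) = -9*(C + m)/((1 + 3/m) + 6) = -9*(C + m)/(7 + 3/m))
-98*d(2, -2) - 29 = -(-882)*(-2)*(2 - 2)/(3 + 7*(-2)) - 29 = -(-882)*(-2)*0/(3 - 14) - 29 = -(-882)*(-2)*0/(-11) - 29 = -(-882)*(-2)*(-1)*0/11 - 29 = -98*0 - 29 = 0 - 29 = -29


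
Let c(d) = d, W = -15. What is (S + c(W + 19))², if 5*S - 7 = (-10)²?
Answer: 16129/25 ≈ 645.16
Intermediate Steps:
S = 107/5 (S = 7/5 + (⅕)*(-10)² = 7/5 + (⅕)*100 = 7/5 + 20 = 107/5 ≈ 21.400)
(S + c(W + 19))² = (107/5 + (-15 + 19))² = (107/5 + 4)² = (127/5)² = 16129/25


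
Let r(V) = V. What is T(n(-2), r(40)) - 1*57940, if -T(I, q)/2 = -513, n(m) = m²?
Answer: -56914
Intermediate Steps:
T(I, q) = 1026 (T(I, q) = -2*(-513) = 1026)
T(n(-2), r(40)) - 1*57940 = 1026 - 1*57940 = 1026 - 57940 = -56914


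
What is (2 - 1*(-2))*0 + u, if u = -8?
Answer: -8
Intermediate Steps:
(2 - 1*(-2))*0 + u = (2 - 1*(-2))*0 - 8 = (2 + 2)*0 - 8 = 4*0 - 8 = 0 - 8 = -8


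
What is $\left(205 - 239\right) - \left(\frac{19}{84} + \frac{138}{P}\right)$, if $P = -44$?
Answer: $- \frac{28727}{924} \approx -31.09$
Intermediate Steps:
$\left(205 - 239\right) - \left(\frac{19}{84} + \frac{138}{P}\right) = \left(205 - 239\right) - \left(- \frac{69}{22} + \frac{19}{84}\right) = -34 - - \frac{2689}{924} = -34 + \left(\frac{69}{22} - \frac{19}{84}\right) = -34 + \frac{2689}{924} = - \frac{28727}{924}$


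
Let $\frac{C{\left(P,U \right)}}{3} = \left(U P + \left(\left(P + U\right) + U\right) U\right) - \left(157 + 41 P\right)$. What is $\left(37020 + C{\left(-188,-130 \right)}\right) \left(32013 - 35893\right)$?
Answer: $-1193926440$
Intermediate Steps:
$C{\left(P,U \right)} = -471 - 123 P + 3 P U + 3 U \left(P + 2 U\right)$ ($C{\left(P,U \right)} = 3 \left(\left(U P + \left(\left(P + U\right) + U\right) U\right) - \left(157 + 41 P\right)\right) = 3 \left(\left(P U + \left(P + 2 U\right) U\right) - \left(157 + 41 P\right)\right) = 3 \left(\left(P U + U \left(P + 2 U\right)\right) - \left(157 + 41 P\right)\right) = 3 \left(-157 - 41 P + P U + U \left(P + 2 U\right)\right) = -471 - 123 P + 3 P U + 3 U \left(P + 2 U\right)$)
$\left(37020 + C{\left(-188,-130 \right)}\right) \left(32013 - 35893\right) = \left(37020 + \left(-471 - -23124 + 6 \left(-130\right)^{2} + 6 \left(-188\right) \left(-130\right)\right)\right) \left(32013 - 35893\right) = \left(37020 + \left(-471 + 23124 + 6 \cdot 16900 + 146640\right)\right) \left(32013 - 35893\right) = \left(37020 + \left(-471 + 23124 + 101400 + 146640\right)\right) \left(32013 - 35893\right) = \left(37020 + 270693\right) \left(-3880\right) = 307713 \left(-3880\right) = -1193926440$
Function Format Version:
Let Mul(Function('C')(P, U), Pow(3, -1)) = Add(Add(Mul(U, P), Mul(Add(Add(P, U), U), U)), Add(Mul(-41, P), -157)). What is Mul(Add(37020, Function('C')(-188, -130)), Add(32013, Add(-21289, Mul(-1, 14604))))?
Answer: -1193926440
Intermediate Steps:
Function('C')(P, U) = Add(-471, Mul(-123, P), Mul(3, P, U), Mul(3, U, Add(P, Mul(2, U)))) (Function('C')(P, U) = Mul(3, Add(Add(Mul(U, P), Mul(Add(Add(P, U), U), U)), Add(Mul(-41, P), -157))) = Mul(3, Add(Add(Mul(P, U), Mul(Add(P, Mul(2, U)), U)), Add(-157, Mul(-41, P)))) = Mul(3, Add(Add(Mul(P, U), Mul(U, Add(P, Mul(2, U)))), Add(-157, Mul(-41, P)))) = Mul(3, Add(-157, Mul(-41, P), Mul(P, U), Mul(U, Add(P, Mul(2, U))))) = Add(-471, Mul(-123, P), Mul(3, P, U), Mul(3, U, Add(P, Mul(2, U)))))
Mul(Add(37020, Function('C')(-188, -130)), Add(32013, Add(-21289, Mul(-1, 14604)))) = Mul(Add(37020, Add(-471, Mul(-123, -188), Mul(6, Pow(-130, 2)), Mul(6, -188, -130))), Add(32013, Add(-21289, Mul(-1, 14604)))) = Mul(Add(37020, Add(-471, 23124, Mul(6, 16900), 146640)), Add(32013, Add(-21289, -14604))) = Mul(Add(37020, Add(-471, 23124, 101400, 146640)), Add(32013, -35893)) = Mul(Add(37020, 270693), -3880) = Mul(307713, -3880) = -1193926440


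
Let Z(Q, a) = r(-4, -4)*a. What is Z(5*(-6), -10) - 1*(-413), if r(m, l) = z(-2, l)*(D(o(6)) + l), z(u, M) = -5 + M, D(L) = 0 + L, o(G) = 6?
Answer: 593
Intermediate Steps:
D(L) = L
r(m, l) = (-5 + l)*(6 + l)
Z(Q, a) = -18*a (Z(Q, a) = ((-5 - 4)*(6 - 4))*a = (-9*2)*a = -18*a)
Z(5*(-6), -10) - 1*(-413) = -18*(-10) - 1*(-413) = 180 + 413 = 593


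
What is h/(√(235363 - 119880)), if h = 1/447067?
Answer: √115483/51628638361 ≈ 6.5822e-9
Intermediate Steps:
h = 1/447067 ≈ 2.2368e-6
h/(√(235363 - 119880)) = 1/(447067*(√(235363 - 119880))) = 1/(447067*(√115483)) = (√115483/115483)/447067 = √115483/51628638361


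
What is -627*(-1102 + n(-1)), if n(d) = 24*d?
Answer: 706002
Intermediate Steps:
-627*(-1102 + n(-1)) = -627*(-1102 + 24*(-1)) = -627*(-1102 - 24) = -627*(-1126) = 706002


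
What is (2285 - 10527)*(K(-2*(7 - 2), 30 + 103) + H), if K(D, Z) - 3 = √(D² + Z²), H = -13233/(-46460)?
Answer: -628918173/23230 - 8242*√17789 ≈ -1.1264e+6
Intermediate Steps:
H = 13233/46460 (H = -13233*(-1/46460) = 13233/46460 ≈ 0.28483)
K(D, Z) = 3 + √(D² + Z²)
(2285 - 10527)*(K(-2*(7 - 2), 30 + 103) + H) = (2285 - 10527)*((3 + √((-2*(7 - 2))² + (30 + 103)²)) + 13233/46460) = -8242*((3 + √((-2*5)² + 133²)) + 13233/46460) = -8242*((3 + √((-10)² + 17689)) + 13233/46460) = -8242*((3 + √(100 + 17689)) + 13233/46460) = -8242*((3 + √17789) + 13233/46460) = -8242*(152613/46460 + √17789) = -628918173/23230 - 8242*√17789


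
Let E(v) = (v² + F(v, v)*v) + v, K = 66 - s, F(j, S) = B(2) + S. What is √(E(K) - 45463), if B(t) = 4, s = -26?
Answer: 5*I*√1123 ≈ 167.56*I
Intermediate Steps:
F(j, S) = 4 + S
K = 92 (K = 66 - 1*(-26) = 66 + 26 = 92)
E(v) = v + v² + v*(4 + v) (E(v) = (v² + (4 + v)*v) + v = (v² + v*(4 + v)) + v = v + v² + v*(4 + v))
√(E(K) - 45463) = √(92*(5 + 2*92) - 45463) = √(92*(5 + 184) - 45463) = √(92*189 - 45463) = √(17388 - 45463) = √(-28075) = 5*I*√1123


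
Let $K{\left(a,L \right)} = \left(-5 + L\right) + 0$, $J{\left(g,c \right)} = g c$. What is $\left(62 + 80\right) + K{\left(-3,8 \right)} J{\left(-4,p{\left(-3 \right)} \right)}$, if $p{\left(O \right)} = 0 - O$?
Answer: $106$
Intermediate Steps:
$p{\left(O \right)} = - O$
$J{\left(g,c \right)} = c g$
$K{\left(a,L \right)} = -5 + L$
$\left(62 + 80\right) + K{\left(-3,8 \right)} J{\left(-4,p{\left(-3 \right)} \right)} = \left(62 + 80\right) + \left(-5 + 8\right) \left(-1\right) \left(-3\right) \left(-4\right) = 142 + 3 \cdot 3 \left(-4\right) = 142 + 3 \left(-12\right) = 142 - 36 = 106$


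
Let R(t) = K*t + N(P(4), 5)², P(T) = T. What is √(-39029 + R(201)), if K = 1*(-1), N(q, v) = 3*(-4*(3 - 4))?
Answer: I*√39086 ≈ 197.7*I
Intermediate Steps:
N(q, v) = 12 (N(q, v) = 3*(-4*(-1)) = 3*4 = 12)
K = -1
R(t) = 144 - t (R(t) = -t + 12² = -t + 144 = 144 - t)
√(-39029 + R(201)) = √(-39029 + (144 - 1*201)) = √(-39029 + (144 - 201)) = √(-39029 - 57) = √(-39086) = I*√39086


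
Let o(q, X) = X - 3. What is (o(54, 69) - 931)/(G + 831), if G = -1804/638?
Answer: -25085/24017 ≈ -1.0445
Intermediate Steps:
o(q, X) = -3 + X
G = -82/29 (G = -1804*1/638 = -82/29 ≈ -2.8276)
(o(54, 69) - 931)/(G + 831) = ((-3 + 69) - 931)/(-82/29 + 831) = (66 - 931)/(24017/29) = -865*29/24017 = -25085/24017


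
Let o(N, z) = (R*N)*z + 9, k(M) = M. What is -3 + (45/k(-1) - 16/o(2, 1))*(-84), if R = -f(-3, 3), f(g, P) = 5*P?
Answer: 3713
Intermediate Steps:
R = -15 (R = -5*3 = -1*15 = -15)
o(N, z) = 9 - 15*N*z (o(N, z) = (-15*N)*z + 9 = -15*N*z + 9 = 9 - 15*N*z)
-3 + (45/k(-1) - 16/o(2, 1))*(-84) = -3 + (45/(-1) - 16/(9 - 15*2*1))*(-84) = -3 + (45*(-1) - 16/(9 - 30))*(-84) = -3 + (-45 - 16/(-21))*(-84) = -3 + (-45 - 16*(-1/21))*(-84) = -3 + (-45 + 16/21)*(-84) = -3 - 929/21*(-84) = -3 + 3716 = 3713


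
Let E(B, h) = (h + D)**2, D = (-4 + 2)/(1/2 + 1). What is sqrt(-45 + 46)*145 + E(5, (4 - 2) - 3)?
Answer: 1354/9 ≈ 150.44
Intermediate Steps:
D = -4/3 (D = -2/(1/2 + 1) = -2/3/2 = -2*2/3 = -4/3 ≈ -1.3333)
E(B, h) = (-4/3 + h)**2 (E(B, h) = (h - 4/3)**2 = (-4/3 + h)**2)
sqrt(-45 + 46)*145 + E(5, (4 - 2) - 3) = sqrt(-45 + 46)*145 + (-4 + 3*((4 - 2) - 3))**2/9 = sqrt(1)*145 + (-4 + 3*(2 - 3))**2/9 = 1*145 + (-4 + 3*(-1))**2/9 = 145 + (-4 - 3)**2/9 = 145 + (1/9)*(-7)**2 = 145 + (1/9)*49 = 145 + 49/9 = 1354/9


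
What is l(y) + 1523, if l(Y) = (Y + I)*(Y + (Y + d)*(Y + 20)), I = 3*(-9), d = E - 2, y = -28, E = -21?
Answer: -19377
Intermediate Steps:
d = -23 (d = -21 - 2 = -23)
I = -27
l(Y) = (-27 + Y)*(Y + (-23 + Y)*(20 + Y)) (l(Y) = (Y - 27)*(Y + (Y - 23)*(Y + 20)) = (-27 + Y)*(Y + (-23 + Y)*(20 + Y)))
l(y) + 1523 = (12420 + (-28)³ - 406*(-28) - 29*(-28)²) + 1523 = (12420 - 21952 + 11368 - 29*784) + 1523 = (12420 - 21952 + 11368 - 22736) + 1523 = -20900 + 1523 = -19377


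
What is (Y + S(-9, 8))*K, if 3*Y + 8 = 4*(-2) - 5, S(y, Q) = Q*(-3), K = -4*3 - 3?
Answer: 465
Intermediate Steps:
K = -15 (K = -12 - 3 = -15)
S(y, Q) = -3*Q
Y = -7 (Y = -8/3 + (4*(-2) - 5)/3 = -8/3 + (-8 - 5)/3 = -8/3 + (⅓)*(-13) = -8/3 - 13/3 = -7)
(Y + S(-9, 8))*K = (-7 - 3*8)*(-15) = (-7 - 24)*(-15) = -31*(-15) = 465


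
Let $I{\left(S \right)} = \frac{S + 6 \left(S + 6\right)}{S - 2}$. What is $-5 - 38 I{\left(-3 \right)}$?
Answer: $109$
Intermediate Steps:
$I{\left(S \right)} = \frac{36 + 7 S}{-2 + S}$ ($I{\left(S \right)} = \frac{S + 6 \left(6 + S\right)}{-2 + S} = \frac{S + \left(36 + 6 S\right)}{-2 + S} = \frac{36 + 7 S}{-2 + S}$)
$-5 - 38 I{\left(-3 \right)} = -5 - 38 \frac{36 + 7 \left(-3\right)}{-2 - 3} = -5 - 38 \frac{36 - 21}{-5} = -5 - 38 \left(\left(- \frac{1}{5}\right) 15\right) = -5 - -114 = -5 + 114 = 109$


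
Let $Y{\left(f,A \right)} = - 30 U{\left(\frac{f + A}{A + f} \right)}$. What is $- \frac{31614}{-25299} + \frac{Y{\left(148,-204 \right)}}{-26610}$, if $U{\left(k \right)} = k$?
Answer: $\frac{9355639}{7480071} \approx 1.2507$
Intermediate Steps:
$Y{\left(f,A \right)} = -30$ ($Y{\left(f,A \right)} = - 30 \frac{f + A}{A + f} = - 30 \frac{A + f}{A + f} = \left(-30\right) 1 = -30$)
$- \frac{31614}{-25299} + \frac{Y{\left(148,-204 \right)}}{-26610} = - \frac{31614}{-25299} - \frac{30}{-26610} = \left(-31614\right) \left(- \frac{1}{25299}\right) - - \frac{1}{887} = \frac{10538}{8433} + \frac{1}{887} = \frac{9355639}{7480071}$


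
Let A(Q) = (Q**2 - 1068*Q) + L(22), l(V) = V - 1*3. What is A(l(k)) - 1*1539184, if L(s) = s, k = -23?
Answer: -1510718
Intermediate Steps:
l(V) = -3 + V (l(V) = V - 3 = -3 + V)
A(Q) = 22 + Q**2 - 1068*Q (A(Q) = (Q**2 - 1068*Q) + 22 = 22 + Q**2 - 1068*Q)
A(l(k)) - 1*1539184 = (22 + (-3 - 23)**2 - 1068*(-3 - 23)) - 1*1539184 = (22 + (-26)**2 - 1068*(-26)) - 1539184 = (22 + 676 + 27768) - 1539184 = 28466 - 1539184 = -1510718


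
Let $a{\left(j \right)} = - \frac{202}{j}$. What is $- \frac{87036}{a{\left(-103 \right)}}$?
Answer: $- \frac{4482354}{101} \approx -44380.0$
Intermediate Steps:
$- \frac{87036}{a{\left(-103 \right)}} = - \frac{87036}{\left(-202\right) \frac{1}{-103}} = - \frac{87036}{\left(-202\right) \left(- \frac{1}{103}\right)} = - \frac{87036}{\frac{202}{103}} = \left(-87036\right) \frac{103}{202} = - \frac{4482354}{101}$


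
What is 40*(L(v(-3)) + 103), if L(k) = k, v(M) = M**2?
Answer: 4480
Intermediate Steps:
40*(L(v(-3)) + 103) = 40*((-3)**2 + 103) = 40*(9 + 103) = 40*112 = 4480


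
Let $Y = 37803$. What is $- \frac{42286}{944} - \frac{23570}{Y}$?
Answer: $- \frac{810393869}{17843016} \approx -45.418$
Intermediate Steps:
$- \frac{42286}{944} - \frac{23570}{Y} = - \frac{42286}{944} - \frac{23570}{37803} = \left(-42286\right) \frac{1}{944} - \frac{23570}{37803} = - \frac{21143}{472} - \frac{23570}{37803} = - \frac{810393869}{17843016}$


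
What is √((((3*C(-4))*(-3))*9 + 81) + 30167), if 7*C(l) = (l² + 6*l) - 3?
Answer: √1488389/7 ≈ 174.29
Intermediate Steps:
C(l) = -3/7 + l²/7 + 6*l/7 (C(l) = ((l² + 6*l) - 3)/7 = (-3 + l² + 6*l)/7 = -3/7 + l²/7 + 6*l/7)
√((((3*C(-4))*(-3))*9 + 81) + 30167) = √((((3*(-3/7 + (⅐)*(-4)² + (6/7)*(-4)))*(-3))*9 + 81) + 30167) = √((((3*(-3/7 + (⅐)*16 - 24/7))*(-3))*9 + 81) + 30167) = √((((3*(-3/7 + 16/7 - 24/7))*(-3))*9 + 81) + 30167) = √((((3*(-11/7))*(-3))*9 + 81) + 30167) = √((-33/7*(-3)*9 + 81) + 30167) = √(((99/7)*9 + 81) + 30167) = √((891/7 + 81) + 30167) = √(1458/7 + 30167) = √(212627/7) = √1488389/7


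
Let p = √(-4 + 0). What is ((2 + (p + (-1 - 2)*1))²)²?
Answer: -7 + 24*I ≈ -7.0 + 24.0*I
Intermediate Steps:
p = 2*I (p = √(-4) = 2*I ≈ 2.0*I)
((2 + (p + (-1 - 2)*1))²)² = ((2 + (2*I + (-1 - 2)*1))²)² = ((2 + (2*I - 3*1))²)² = ((2 + (2*I - 3))²)² = ((2 + (-3 + 2*I))²)² = ((-1 + 2*I)²)² = (-1 + 2*I)⁴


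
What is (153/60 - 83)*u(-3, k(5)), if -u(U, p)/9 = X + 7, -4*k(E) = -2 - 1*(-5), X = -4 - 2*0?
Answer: 43443/20 ≈ 2172.1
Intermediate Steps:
X = -4 (X = -4 + 0 = -4)
k(E) = -¾ (k(E) = -(-2 - 1*(-5))/4 = -(-2 + 5)/4 = -¼*3 = -¾)
u(U, p) = -27 (u(U, p) = -9*(-4 + 7) = -9*3 = -27)
(153/60 - 83)*u(-3, k(5)) = (153/60 - 83)*(-27) = (153*(1/60) - 83)*(-27) = (51/20 - 83)*(-27) = -1609/20*(-27) = 43443/20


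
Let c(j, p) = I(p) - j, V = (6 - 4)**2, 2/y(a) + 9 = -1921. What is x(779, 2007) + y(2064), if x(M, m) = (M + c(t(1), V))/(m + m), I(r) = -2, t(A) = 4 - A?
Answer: 41272/215195 ≈ 0.19179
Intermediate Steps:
y(a) = -1/965 (y(a) = 2/(-9 - 1921) = 2/(-1930) = 2*(-1/1930) = -1/965)
V = 4 (V = 2**2 = 4)
c(j, p) = -2 - j
x(M, m) = (-5 + M)/(2*m) (x(M, m) = (M + (-2 - (4 - 1*1)))/(m + m) = (M + (-2 - (4 - 1)))/((2*m)) = (M + (-2 - 1*3))*(1/(2*m)) = (M + (-2 - 3))*(1/(2*m)) = (M - 5)*(1/(2*m)) = (-5 + M)*(1/(2*m)) = (-5 + M)/(2*m))
x(779, 2007) + y(2064) = (1/2)*(-5 + 779)/2007 - 1/965 = (1/2)*(1/2007)*774 - 1/965 = 43/223 - 1/965 = 41272/215195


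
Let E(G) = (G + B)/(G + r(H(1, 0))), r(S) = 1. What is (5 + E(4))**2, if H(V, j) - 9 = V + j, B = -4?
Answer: 25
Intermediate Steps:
H(V, j) = 9 + V + j (H(V, j) = 9 + (V + j) = 9 + V + j)
E(G) = (-4 + G)/(1 + G) (E(G) = (G - 4)/(G + 1) = (-4 + G)/(1 + G))
(5 + E(4))**2 = (5 + (-4 + 4)/(1 + 4))**2 = (5 + 0/5)**2 = (5 + (1/5)*0)**2 = (5 + 0)**2 = 5**2 = 25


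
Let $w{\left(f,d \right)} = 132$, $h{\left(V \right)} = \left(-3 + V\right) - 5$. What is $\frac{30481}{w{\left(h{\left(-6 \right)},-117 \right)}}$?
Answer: $\frac{2771}{12} \approx 230.92$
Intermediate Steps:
$h{\left(V \right)} = -8 + V$
$\frac{30481}{w{\left(h{\left(-6 \right)},-117 \right)}} = \frac{30481}{132} = 30481 \cdot \frac{1}{132} = \frac{2771}{12}$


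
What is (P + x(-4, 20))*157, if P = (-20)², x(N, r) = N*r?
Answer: 50240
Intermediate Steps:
P = 400
(P + x(-4, 20))*157 = (400 - 4*20)*157 = (400 - 80)*157 = 320*157 = 50240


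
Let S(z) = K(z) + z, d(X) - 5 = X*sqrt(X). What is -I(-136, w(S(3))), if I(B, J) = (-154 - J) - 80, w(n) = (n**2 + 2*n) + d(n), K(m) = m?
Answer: 287 + 6*sqrt(6) ≈ 301.70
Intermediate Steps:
d(X) = 5 + X**(3/2) (d(X) = 5 + X*sqrt(X) = 5 + X**(3/2))
S(z) = 2*z (S(z) = z + z = 2*z)
w(n) = 5 + n**2 + n**(3/2) + 2*n (w(n) = (n**2 + 2*n) + (5 + n**(3/2)) = 5 + n**2 + n**(3/2) + 2*n)
I(B, J) = -234 - J
-I(-136, w(S(3))) = -(-234 - (5 + (2*3)**2 + (2*3)**(3/2) + 2*(2*3))) = -(-234 - (5 + 6**2 + 6**(3/2) + 2*6)) = -(-234 - (5 + 36 + 6*sqrt(6) + 12)) = -(-234 - (53 + 6*sqrt(6))) = -(-234 + (-53 - 6*sqrt(6))) = -(-287 - 6*sqrt(6)) = 287 + 6*sqrt(6)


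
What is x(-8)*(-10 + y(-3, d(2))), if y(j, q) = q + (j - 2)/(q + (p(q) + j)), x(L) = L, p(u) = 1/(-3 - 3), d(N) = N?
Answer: 208/7 ≈ 29.714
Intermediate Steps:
p(u) = -⅙ (p(u) = 1/(-6) = -⅙)
y(j, q) = q + (-2 + j)/(-⅙ + j + q) (y(j, q) = q + (j - 2)/(q + (-⅙ + j)) = q + (-2 + j)/(-⅙ + j + q))
x(-8)*(-10 + y(-3, d(2))) = -8*(-10 + (-12 - 1*2 + 6*(-3) + 6*2² + 6*(-3)*2)/(-1 + 6*(-3) + 6*2)) = -8*(-10 + (-12 - 2 - 18 + 6*4 - 36)/(-1 - 18 + 12)) = -8*(-10 + (-12 - 2 - 18 + 24 - 36)/(-7)) = -8*(-10 - ⅐*(-44)) = -8*(-10 + 44/7) = -8*(-26/7) = 208/7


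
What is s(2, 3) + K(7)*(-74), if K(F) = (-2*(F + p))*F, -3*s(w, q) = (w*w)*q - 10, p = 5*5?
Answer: 99454/3 ≈ 33151.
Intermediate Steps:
p = 25
s(w, q) = 10/3 - q*w**2/3 (s(w, q) = -((w*w)*q - 10)/3 = -(w**2*q - 10)/3 = -(q*w**2 - 10)/3 = -(-10 + q*w**2)/3 = 10/3 - q*w**2/3)
K(F) = F*(-50 - 2*F) (K(F) = (-2*(F + 25))*F = (-2*(25 + F))*F = (-50 - 2*F)*F = F*(-50 - 2*F))
s(2, 3) + K(7)*(-74) = (10/3 - 1/3*3*2**2) - 2*7*(25 + 7)*(-74) = (10/3 - 1/3*3*4) - 2*7*32*(-74) = (10/3 - 4) - 448*(-74) = -2/3 + 33152 = 99454/3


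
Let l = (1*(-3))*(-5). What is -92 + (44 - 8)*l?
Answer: 448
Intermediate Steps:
l = 15 (l = -3*(-5) = 15)
-92 + (44 - 8)*l = -92 + (44 - 8)*15 = -92 + 36*15 = -92 + 540 = 448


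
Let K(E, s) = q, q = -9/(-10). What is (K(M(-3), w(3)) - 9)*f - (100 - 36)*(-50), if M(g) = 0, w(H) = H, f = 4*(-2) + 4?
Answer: 16162/5 ≈ 3232.4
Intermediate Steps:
f = -4 (f = -8 + 4 = -4)
q = 9/10 (q = -9*(-1/10) = 9/10 ≈ 0.90000)
K(E, s) = 9/10
(K(M(-3), w(3)) - 9)*f - (100 - 36)*(-50) = (9/10 - 9)*(-4) - (100 - 36)*(-50) = -81/10*(-4) - 64*(-50) = 162/5 - 1*(-3200) = 162/5 + 3200 = 16162/5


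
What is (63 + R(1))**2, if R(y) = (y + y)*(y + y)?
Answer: 4489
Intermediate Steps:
R(y) = 4*y**2 (R(y) = (2*y)*(2*y) = 4*y**2)
(63 + R(1))**2 = (63 + 4*1**2)**2 = (63 + 4*1)**2 = (63 + 4)**2 = 67**2 = 4489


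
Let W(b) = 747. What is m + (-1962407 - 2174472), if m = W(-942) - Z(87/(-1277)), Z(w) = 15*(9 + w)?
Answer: -5282011654/1277 ≈ -4.1363e+6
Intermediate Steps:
Z(w) = 135 + 15*w
m = 782829/1277 (m = 747 - (135 + 15*(87/(-1277))) = 747 - (135 + 15*(87*(-1/1277))) = 747 - (135 + 15*(-87/1277)) = 747 - (135 - 1305/1277) = 747 - 1*171090/1277 = 747 - 171090/1277 = 782829/1277 ≈ 613.02)
m + (-1962407 - 2174472) = 782829/1277 + (-1962407 - 2174472) = 782829/1277 - 4136879 = -5282011654/1277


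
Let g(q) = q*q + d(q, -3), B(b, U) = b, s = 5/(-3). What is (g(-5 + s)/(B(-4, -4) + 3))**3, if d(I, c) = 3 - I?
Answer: -115501303/729 ≈ -1.5844e+5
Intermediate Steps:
s = -5/3 (s = 5*(-1/3) = -5/3 ≈ -1.6667)
g(q) = 3 + q**2 - q (g(q) = q*q + (3 - q) = q**2 + (3 - q) = 3 + q**2 - q)
(g(-5 + s)/(B(-4, -4) + 3))**3 = ((3 + (-5 - 5/3)**2 - (-5 - 5/3))/(-4 + 3))**3 = ((3 + (-20/3)**2 - 1*(-20/3))/(-1))**3 = ((3 + 400/9 + 20/3)*(-1))**3 = ((487/9)*(-1))**3 = (-487/9)**3 = -115501303/729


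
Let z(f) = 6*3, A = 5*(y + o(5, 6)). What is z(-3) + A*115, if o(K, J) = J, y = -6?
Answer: 18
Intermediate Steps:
A = 0 (A = 5*(-6 + 6) = 5*0 = 0)
z(f) = 18
z(-3) + A*115 = 18 + 0*115 = 18 + 0 = 18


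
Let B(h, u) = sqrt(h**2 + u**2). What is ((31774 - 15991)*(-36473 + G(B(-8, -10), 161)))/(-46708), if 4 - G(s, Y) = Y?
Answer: 289065645/23354 ≈ 12378.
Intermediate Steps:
G(s, Y) = 4 - Y
((31774 - 15991)*(-36473 + G(B(-8, -10), 161)))/(-46708) = ((31774 - 15991)*(-36473 + (4 - 1*161)))/(-46708) = (15783*(-36473 + (4 - 161)))*(-1/46708) = (15783*(-36473 - 157))*(-1/46708) = (15783*(-36630))*(-1/46708) = -578131290*(-1/46708) = 289065645/23354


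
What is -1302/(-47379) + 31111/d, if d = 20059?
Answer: 500041629/316791787 ≈ 1.5785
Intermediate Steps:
-1302/(-47379) + 31111/d = -1302/(-47379) + 31111/20059 = -1302*(-1/47379) + 31111*(1/20059) = 434/15793 + 31111/20059 = 500041629/316791787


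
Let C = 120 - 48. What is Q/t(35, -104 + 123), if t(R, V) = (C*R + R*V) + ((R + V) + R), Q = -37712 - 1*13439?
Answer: -51151/3274 ≈ -15.623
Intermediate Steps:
Q = -51151 (Q = -37712 - 13439 = -51151)
C = 72
t(R, V) = V + 74*R + R*V (t(R, V) = (72*R + R*V) + ((R + V) + R) = (72*R + R*V) + (V + 2*R) = V + 74*R + R*V)
Q/t(35, -104 + 123) = -51151/((-104 + 123) + 74*35 + 35*(-104 + 123)) = -51151/(19 + 2590 + 35*19) = -51151/(19 + 2590 + 665) = -51151/3274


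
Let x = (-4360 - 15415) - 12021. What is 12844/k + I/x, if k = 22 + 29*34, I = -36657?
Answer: 13916815/1001574 ≈ 13.895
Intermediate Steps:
x = -31796 (x = -19775 - 12021 = -31796)
k = 1008 (k = 22 + 986 = 1008)
12844/k + I/x = 12844/1008 - 36657/(-31796) = 12844*(1/1008) - 36657*(-1/31796) = 3211/252 + 36657/31796 = 13916815/1001574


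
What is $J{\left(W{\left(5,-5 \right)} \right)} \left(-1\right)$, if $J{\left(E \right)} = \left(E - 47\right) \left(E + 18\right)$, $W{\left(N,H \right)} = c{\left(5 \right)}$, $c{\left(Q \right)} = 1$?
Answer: $874$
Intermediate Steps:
$W{\left(N,H \right)} = 1$
$J{\left(E \right)} = \left(-47 + E\right) \left(18 + E\right)$
$J{\left(W{\left(5,-5 \right)} \right)} \left(-1\right) = \left(-846 + 1^{2} - 29\right) \left(-1\right) = \left(-846 + 1 - 29\right) \left(-1\right) = \left(-874\right) \left(-1\right) = 874$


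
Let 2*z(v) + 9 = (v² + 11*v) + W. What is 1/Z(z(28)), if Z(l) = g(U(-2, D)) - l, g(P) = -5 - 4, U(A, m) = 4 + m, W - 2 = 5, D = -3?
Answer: -1/554 ≈ -0.0018051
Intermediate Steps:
W = 7 (W = 2 + 5 = 7)
z(v) = -1 + v²/2 + 11*v/2 (z(v) = -9/2 + ((v² + 11*v) + 7)/2 = -9/2 + (7 + v² + 11*v)/2 = -9/2 + (7/2 + v²/2 + 11*v/2) = -1 + v²/2 + 11*v/2)
g(P) = -9
Z(l) = -9 - l
1/Z(z(28)) = 1/(-9 - (-1 + (½)*28² + (11/2)*28)) = 1/(-9 - (-1 + (½)*784 + 154)) = 1/(-9 - (-1 + 392 + 154)) = 1/(-9 - 1*545) = 1/(-9 - 545) = 1/(-554) = -1/554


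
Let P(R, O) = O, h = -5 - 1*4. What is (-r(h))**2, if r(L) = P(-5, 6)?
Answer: 36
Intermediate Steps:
h = -9 (h = -5 - 4 = -9)
r(L) = 6
(-r(h))**2 = (-1*6)**2 = (-6)**2 = 36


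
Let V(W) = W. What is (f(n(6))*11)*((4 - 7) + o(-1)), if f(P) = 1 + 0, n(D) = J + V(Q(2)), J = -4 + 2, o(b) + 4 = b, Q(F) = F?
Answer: -88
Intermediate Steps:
o(b) = -4 + b
J = -2
n(D) = 0 (n(D) = -2 + 2 = 0)
f(P) = 1
(f(n(6))*11)*((4 - 7) + o(-1)) = (1*11)*((4 - 7) + (-4 - 1)) = 11*(-3 - 5) = 11*(-8) = -88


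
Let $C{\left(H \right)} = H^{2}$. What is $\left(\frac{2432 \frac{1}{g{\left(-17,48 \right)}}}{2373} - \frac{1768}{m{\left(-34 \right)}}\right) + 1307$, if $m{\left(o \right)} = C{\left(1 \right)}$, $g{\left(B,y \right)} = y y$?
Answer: $- \frac{19691135}{42714} \approx -461.0$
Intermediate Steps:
$g{\left(B,y \right)} = y^{2}$
$m{\left(o \right)} = 1$ ($m{\left(o \right)} = 1^{2} = 1$)
$\left(\frac{2432 \frac{1}{g{\left(-17,48 \right)}}}{2373} - \frac{1768}{m{\left(-34 \right)}}\right) + 1307 = \left(\frac{2432 \frac{1}{48^{2}}}{2373} - \frac{1768}{1}\right) + 1307 = \left(\frac{2432}{2304} \cdot \frac{1}{2373} - 1768\right) + 1307 = \left(2432 \cdot \frac{1}{2304} \cdot \frac{1}{2373} - 1768\right) + 1307 = \left(\frac{19}{18} \cdot \frac{1}{2373} - 1768\right) + 1307 = \left(\frac{19}{42714} - 1768\right) + 1307 = - \frac{75518333}{42714} + 1307 = - \frac{19691135}{42714}$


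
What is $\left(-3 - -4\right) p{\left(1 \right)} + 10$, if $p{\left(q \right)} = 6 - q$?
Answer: $15$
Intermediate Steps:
$\left(-3 - -4\right) p{\left(1 \right)} + 10 = \left(-3 - -4\right) \left(6 - 1\right) + 10 = \left(-3 + 4\right) \left(6 - 1\right) + 10 = 1 \cdot 5 + 10 = 5 + 10 = 15$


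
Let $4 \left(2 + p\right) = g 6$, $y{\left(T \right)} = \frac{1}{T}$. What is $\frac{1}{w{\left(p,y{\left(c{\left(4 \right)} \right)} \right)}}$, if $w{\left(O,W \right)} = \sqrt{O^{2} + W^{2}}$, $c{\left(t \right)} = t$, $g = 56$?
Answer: $\frac{4 \sqrt{107585}}{107585} \approx 0.012195$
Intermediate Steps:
$p = 82$ ($p = -2 + \frac{56 \cdot 6}{4} = -2 + \frac{1}{4} \cdot 336 = -2 + 84 = 82$)
$\frac{1}{w{\left(p,y{\left(c{\left(4 \right)} \right)} \right)}} = \frac{1}{\sqrt{82^{2} + \left(\frac{1}{4}\right)^{2}}} = \frac{1}{\sqrt{6724 + \left(\frac{1}{4}\right)^{2}}} = \frac{1}{\sqrt{6724 + \frac{1}{16}}} = \frac{1}{\sqrt{\frac{107585}{16}}} = \frac{1}{\frac{1}{4} \sqrt{107585}} = \frac{4 \sqrt{107585}}{107585}$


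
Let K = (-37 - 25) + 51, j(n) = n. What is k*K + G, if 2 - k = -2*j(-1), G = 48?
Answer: 48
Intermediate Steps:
K = -11 (K = -62 + 51 = -11)
k = 0 (k = 2 - (-2)*(-1) = 2 - 1*2 = 2 - 2 = 0)
k*K + G = 0*(-11) + 48 = 0 + 48 = 48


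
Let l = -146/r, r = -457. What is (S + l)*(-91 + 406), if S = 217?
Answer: 31284225/457 ≈ 68456.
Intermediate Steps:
l = 146/457 (l = -146/(-457) = -146*(-1/457) = 146/457 ≈ 0.31947)
(S + l)*(-91 + 406) = (217 + 146/457)*(-91 + 406) = (99315/457)*315 = 31284225/457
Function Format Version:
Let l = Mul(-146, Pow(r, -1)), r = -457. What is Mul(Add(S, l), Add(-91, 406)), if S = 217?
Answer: Rational(31284225, 457) ≈ 68456.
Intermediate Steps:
l = Rational(146, 457) (l = Mul(-146, Pow(-457, -1)) = Mul(-146, Rational(-1, 457)) = Rational(146, 457) ≈ 0.31947)
Mul(Add(S, l), Add(-91, 406)) = Mul(Add(217, Rational(146, 457)), Add(-91, 406)) = Mul(Rational(99315, 457), 315) = Rational(31284225, 457)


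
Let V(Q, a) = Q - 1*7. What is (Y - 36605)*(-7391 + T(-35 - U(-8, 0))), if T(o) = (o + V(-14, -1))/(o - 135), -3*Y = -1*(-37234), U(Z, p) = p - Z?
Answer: 96723979583/267 ≈ 3.6226e+8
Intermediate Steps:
V(Q, a) = -7 + Q (V(Q, a) = Q - 7 = -7 + Q)
Y = -37234/3 (Y = -(-1)*(-37234)/3 = -⅓*37234 = -37234/3 ≈ -12411.)
T(o) = (-21 + o)/(-135 + o) (T(o) = (o + (-7 - 14))/(o - 135) = (o - 21)/(-135 + o) = (-21 + o)/(-135 + o))
(Y - 36605)*(-7391 + T(-35 - U(-8, 0))) = (-37234/3 - 36605)*(-7391 + (-21 + (-35 - (0 - 1*(-8))))/(-135 + (-35 - (0 - 1*(-8))))) = -147049*(-7391 + (-21 + (-35 - (0 + 8)))/(-135 + (-35 - (0 + 8))))/3 = -147049*(-7391 + (-21 + (-35 - 1*8))/(-135 + (-35 - 1*8)))/3 = -147049*(-7391 + (-21 + (-35 - 8))/(-135 + (-35 - 8)))/3 = -147049*(-7391 + (-21 - 43)/(-135 - 43))/3 = -147049*(-7391 - 64/(-178))/3 = -147049*(-7391 - 1/178*(-64))/3 = -147049*(-7391 + 32/89)/3 = -147049/3*(-657767/89) = 96723979583/267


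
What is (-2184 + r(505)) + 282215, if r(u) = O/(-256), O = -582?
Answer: 35844259/128 ≈ 2.8003e+5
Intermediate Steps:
r(u) = 291/128 (r(u) = -582/(-256) = -582*(-1/256) = 291/128)
(-2184 + r(505)) + 282215 = (-2184 + 291/128) + 282215 = -279261/128 + 282215 = 35844259/128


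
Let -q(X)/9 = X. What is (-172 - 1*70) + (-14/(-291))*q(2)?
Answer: -23558/97 ≈ -242.87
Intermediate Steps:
q(X) = -9*X
(-172 - 1*70) + (-14/(-291))*q(2) = (-172 - 1*70) + (-14/(-291))*(-9*2) = (-172 - 70) - 14*(-1/291)*(-18) = -242 + (14/291)*(-18) = -242 - 84/97 = -23558/97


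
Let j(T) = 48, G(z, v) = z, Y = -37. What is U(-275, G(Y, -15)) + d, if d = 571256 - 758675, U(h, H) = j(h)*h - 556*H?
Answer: -180047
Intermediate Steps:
U(h, H) = -556*H + 48*h (U(h, H) = 48*h - 556*H = -556*H + 48*h)
d = -187419
U(-275, G(Y, -15)) + d = (-556*(-37) + 48*(-275)) - 187419 = (20572 - 13200) - 187419 = 7372 - 187419 = -180047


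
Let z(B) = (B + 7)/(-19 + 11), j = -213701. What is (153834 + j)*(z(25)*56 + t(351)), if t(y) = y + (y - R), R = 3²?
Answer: -28077623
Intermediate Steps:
z(B) = -7/8 - B/8 (z(B) = (7 + B)/(-8) = (7 + B)*(-⅛) = -7/8 - B/8)
R = 9
t(y) = -9 + 2*y (t(y) = y + (y - 1*9) = y + (y - 9) = y + (-9 + y) = -9 + 2*y)
(153834 + j)*(z(25)*56 + t(351)) = (153834 - 213701)*((-7/8 - ⅛*25)*56 + (-9 + 2*351)) = -59867*((-7/8 - 25/8)*56 + (-9 + 702)) = -59867*(-4*56 + 693) = -59867*(-224 + 693) = -59867*469 = -28077623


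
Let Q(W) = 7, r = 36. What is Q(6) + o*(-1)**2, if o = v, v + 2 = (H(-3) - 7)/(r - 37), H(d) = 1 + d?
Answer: 14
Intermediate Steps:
v = 7 (v = -2 + ((1 - 3) - 7)/(36 - 37) = -2 + (-2 - 7)/(-1) = -2 - 9*(-1) = -2 + 9 = 7)
o = 7
Q(6) + o*(-1)**2 = 7 + 7*(-1)**2 = 7 + 7*1 = 7 + 7 = 14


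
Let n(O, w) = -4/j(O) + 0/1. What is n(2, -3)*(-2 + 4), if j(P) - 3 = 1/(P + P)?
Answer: -32/13 ≈ -2.4615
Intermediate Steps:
j(P) = 3 + 1/(2*P) (j(P) = 3 + 1/(P + P) = 3 + 1/(2*P))
n(O, w) = -4/(3 + 1/(2*O)) (n(O, w) = -4/(3 + 1/(2*O)) + 0/1 = -4/(3 + 1/(2*O)) + 0*1 = -4/(3 + 1/(2*O)) + 0 = -4/(3 + 1/(2*O)))
n(2, -3)*(-2 + 4) = (-8*2/(1 + 6*2))*(-2 + 4) = -8*2/(1 + 12)*2 = -8*2/13*2 = -8*2*1/13*2 = -16/13*2 = -32/13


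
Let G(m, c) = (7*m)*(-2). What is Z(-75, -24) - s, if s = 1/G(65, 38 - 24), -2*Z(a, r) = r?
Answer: 10921/910 ≈ 12.001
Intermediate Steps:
Z(a, r) = -r/2
G(m, c) = -14*m
s = -1/910 (s = 1/(-14*65) = 1/(-910) = -1/910 ≈ -0.0010989)
Z(-75, -24) - s = -½*(-24) - 1*(-1/910) = 12 + 1/910 = 10921/910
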